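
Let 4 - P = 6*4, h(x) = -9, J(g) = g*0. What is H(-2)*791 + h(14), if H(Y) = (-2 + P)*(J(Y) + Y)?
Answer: 34795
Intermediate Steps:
J(g) = 0
P = -20 (P = 4 - 6*4 = 4 - 1*24 = 4 - 24 = -20)
H(Y) = -22*Y (H(Y) = (-2 - 20)*(0 + Y) = -22*Y)
H(-2)*791 + h(14) = -22*(-2)*791 - 9 = 44*791 - 9 = 34804 - 9 = 34795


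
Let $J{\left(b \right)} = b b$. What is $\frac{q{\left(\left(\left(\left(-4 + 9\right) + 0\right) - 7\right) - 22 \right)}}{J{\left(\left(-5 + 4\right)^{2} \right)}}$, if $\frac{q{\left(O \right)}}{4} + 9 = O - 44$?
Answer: $-308$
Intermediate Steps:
$q{\left(O \right)} = -212 + 4 O$ ($q{\left(O \right)} = -36 + 4 \left(O - 44\right) = -36 + 4 \left(-44 + O\right) = -36 + \left(-176 + 4 O\right) = -212 + 4 O$)
$J{\left(b \right)} = b^{2}$
$\frac{q{\left(\left(\left(\left(-4 + 9\right) + 0\right) - 7\right) - 22 \right)}}{J{\left(\left(-5 + 4\right)^{2} \right)}} = \frac{-212 + 4 \left(\left(\left(\left(-4 + 9\right) + 0\right) - 7\right) - 22\right)}{\left(\left(-5 + 4\right)^{2}\right)^{2}} = \frac{-212 + 4 \left(\left(\left(5 + 0\right) - 7\right) - 22\right)}{\left(\left(-1\right)^{2}\right)^{2}} = \frac{-212 + 4 \left(\left(5 - 7\right) - 22\right)}{1^{2}} = \frac{-212 + 4 \left(-2 - 22\right)}{1} = \left(-212 + 4 \left(-24\right)\right) 1 = \left(-212 - 96\right) 1 = \left(-308\right) 1 = -308$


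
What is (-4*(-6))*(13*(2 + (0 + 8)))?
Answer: 3120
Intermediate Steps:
(-4*(-6))*(13*(2 + (0 + 8))) = 24*(13*(2 + 8)) = 24*(13*10) = 24*130 = 3120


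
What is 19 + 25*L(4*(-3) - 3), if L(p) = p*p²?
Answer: -84356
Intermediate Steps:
L(p) = p³
19 + 25*L(4*(-3) - 3) = 19 + 25*(4*(-3) - 3)³ = 19 + 25*(-12 - 3)³ = 19 + 25*(-15)³ = 19 + 25*(-3375) = 19 - 84375 = -84356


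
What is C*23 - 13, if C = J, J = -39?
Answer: -910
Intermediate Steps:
C = -39
C*23 - 13 = -39*23 - 13 = -897 - 13 = -910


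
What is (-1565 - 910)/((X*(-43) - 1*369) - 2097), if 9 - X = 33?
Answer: 825/478 ≈ 1.7259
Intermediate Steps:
X = -24 (X = 9 - 1*33 = 9 - 33 = -24)
(-1565 - 910)/((X*(-43) - 1*369) - 2097) = (-1565 - 910)/((-24*(-43) - 1*369) - 2097) = -2475/((1032 - 369) - 2097) = -2475/(663 - 2097) = -2475/(-1434) = -2475*(-1/1434) = 825/478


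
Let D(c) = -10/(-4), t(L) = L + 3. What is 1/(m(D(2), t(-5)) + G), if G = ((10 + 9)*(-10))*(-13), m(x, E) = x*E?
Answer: 1/2465 ≈ 0.00040568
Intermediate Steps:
t(L) = 3 + L
D(c) = 5/2 (D(c) = -10*(-¼) = 5/2)
m(x, E) = E*x
G = 2470 (G = (19*(-10))*(-13) = -190*(-13) = 2470)
1/(m(D(2), t(-5)) + G) = 1/((3 - 5)*(5/2) + 2470) = 1/(-2*5/2 + 2470) = 1/(-5 + 2470) = 1/2465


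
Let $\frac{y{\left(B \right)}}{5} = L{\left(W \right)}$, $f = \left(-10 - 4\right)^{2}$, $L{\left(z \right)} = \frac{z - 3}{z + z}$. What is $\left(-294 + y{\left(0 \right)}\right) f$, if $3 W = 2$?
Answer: $-59339$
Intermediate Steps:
$W = \frac{2}{3}$ ($W = \frac{1}{3} \cdot 2 = \frac{2}{3} \approx 0.66667$)
$L{\left(z \right)} = \frac{-3 + z}{2 z}$
$f = 196$ ($f = \left(-14\right)^{2} = 196$)
$y{\left(B \right)} = - \frac{35}{4}$ ($y{\left(B \right)} = 5 \frac{-3 + \frac{2}{3}}{2 \cdot \frac{2}{3}} = 5 \cdot \frac{1}{2} \cdot \frac{3}{2} \left(- \frac{7}{3}\right) = 5 \left(- \frac{7}{4}\right) = - \frac{35}{4}$)
$\left(-294 + y{\left(0 \right)}\right) f = \left(-294 - \frac{35}{4}\right) 196 = \left(- \frac{1211}{4}\right) 196 = -59339$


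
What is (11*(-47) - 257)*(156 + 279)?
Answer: -336690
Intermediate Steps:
(11*(-47) - 257)*(156 + 279) = (-517 - 257)*435 = -774*435 = -336690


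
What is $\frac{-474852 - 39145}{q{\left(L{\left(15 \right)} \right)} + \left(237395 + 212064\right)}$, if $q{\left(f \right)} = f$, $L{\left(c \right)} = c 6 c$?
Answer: $- \frac{513997}{450809} \approx -1.1402$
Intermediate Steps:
$L{\left(c \right)} = 6 c^{2}$ ($L{\left(c \right)} = 6 c c = 6 c^{2}$)
$\frac{-474852 - 39145}{q{\left(L{\left(15 \right)} \right)} + \left(237395 + 212064\right)} = \frac{-474852 - 39145}{6 \cdot 15^{2} + \left(237395 + 212064\right)} = - \frac{513997}{6 \cdot 225 + 449459} = - \frac{513997}{1350 + 449459} = - \frac{513997}{450809}$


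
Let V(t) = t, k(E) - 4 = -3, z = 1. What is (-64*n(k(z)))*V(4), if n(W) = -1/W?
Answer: 256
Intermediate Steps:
k(E) = 1 (k(E) = 4 - 3 = 1)
(-64*n(k(z)))*V(4) = -(-64)/1*4 = -(-64)*4 = -64*(-1)*4 = 64*4 = 256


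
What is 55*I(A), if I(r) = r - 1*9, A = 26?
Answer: 935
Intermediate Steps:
I(r) = -9 + r (I(r) = r - 9 = -9 + r)
55*I(A) = 55*(-9 + 26) = 55*17 = 935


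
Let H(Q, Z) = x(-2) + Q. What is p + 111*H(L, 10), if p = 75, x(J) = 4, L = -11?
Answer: -702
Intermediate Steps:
H(Q, Z) = 4 + Q
p + 111*H(L, 10) = 75 + 111*(4 - 11) = 75 + 111*(-7) = 75 - 777 = -702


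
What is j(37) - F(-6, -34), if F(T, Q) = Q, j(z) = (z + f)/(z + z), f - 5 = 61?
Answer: 2619/74 ≈ 35.392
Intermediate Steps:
f = 66 (f = 5 + 61 = 66)
j(z) = (66 + z)/(2*z) (j(z) = (z + 66)/(z + z) = (66 + z)/((2*z)) = (66 + z)*(1/(2*z)) = (66 + z)/(2*z))
j(37) - F(-6, -34) = (½)*(66 + 37)/37 - 1*(-34) = (½)*(1/37)*103 + 34 = 103/74 + 34 = 2619/74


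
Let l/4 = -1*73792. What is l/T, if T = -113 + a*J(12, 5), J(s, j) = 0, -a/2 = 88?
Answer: 295168/113 ≈ 2612.1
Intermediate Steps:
a = -176 (a = -2*88 = -176)
l = -295168 (l = 4*(-1*73792) = 4*(-73792) = -295168)
T = -113 (T = -113 - 176*0 = -113 + 0 = -113)
l/T = -295168/(-113) = -295168*(-1/113) = 295168/113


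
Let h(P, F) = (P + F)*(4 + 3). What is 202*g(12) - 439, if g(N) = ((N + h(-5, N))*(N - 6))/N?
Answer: 5722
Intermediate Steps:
h(P, F) = 7*F + 7*P (h(P, F) = (F + P)*7 = 7*F + 7*P)
g(N) = (-35 + 8*N)*(-6 + N)/N (g(N) = ((N + (7*N + 7*(-5)))*(N - 6))/N = ((N + (7*N - 35))*(-6 + N))/N = ((N + (-35 + 7*N))*(-6 + N))/N = ((-35 + 8*N)*(-6 + N))/N = (-35 + 8*N)*(-6 + N)/N)
202*g(12) - 439 = 202*(-83 + 8*12 + 210/12) - 439 = 202*(-83 + 96 + 210*(1/12)) - 439 = 202*(-83 + 96 + 35/2) - 439 = 202*(61/2) - 439 = 6161 - 439 = 5722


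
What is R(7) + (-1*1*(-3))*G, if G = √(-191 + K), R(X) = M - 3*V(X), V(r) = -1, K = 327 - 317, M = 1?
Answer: 4 + 3*I*√181 ≈ 4.0 + 40.361*I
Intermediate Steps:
K = 10
R(X) = 4 (R(X) = 1 - 3*(-1) = 1 + 3 = 4)
G = I*√181 (G = √(-191 + 10) = √(-181) = I*√181 ≈ 13.454*I)
R(7) + (-1*1*(-3))*G = 4 + (-1*1*(-3))*(I*√181) = 4 + (-1*(-3))*(I*√181) = 4 + 3*(I*√181) = 4 + 3*I*√181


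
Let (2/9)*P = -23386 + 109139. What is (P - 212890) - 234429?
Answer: -122861/2 ≈ -61431.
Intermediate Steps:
P = 771777/2 (P = 9*(-23386 + 109139)/2 = (9/2)*85753 = 771777/2 ≈ 3.8589e+5)
(P - 212890) - 234429 = (771777/2 - 212890) - 234429 = 345997/2 - 234429 = -122861/2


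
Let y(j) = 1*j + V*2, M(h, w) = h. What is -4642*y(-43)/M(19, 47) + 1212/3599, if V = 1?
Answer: 684991906/68381 ≈ 10017.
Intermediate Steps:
y(j) = 2 + j (y(j) = 1*j + 1*2 = j + 2 = 2 + j)
-4642*y(-43)/M(19, 47) + 1212/3599 = -4642/(19/(2 - 43)) + 1212/3599 = -4642/(19/(-41)) + 1212*(1/3599) = -4642/(19*(-1/41)) + 1212/3599 = -4642/(-19/41) + 1212/3599 = -4642*(-41/19) + 1212/3599 = 190322/19 + 1212/3599 = 684991906/68381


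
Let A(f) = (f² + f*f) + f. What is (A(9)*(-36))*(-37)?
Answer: 227772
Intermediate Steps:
A(f) = f + 2*f² (A(f) = (f² + f²) + f = 2*f² + f = f + 2*f²)
(A(9)*(-36))*(-37) = ((9*(1 + 2*9))*(-36))*(-37) = ((9*(1 + 18))*(-36))*(-37) = ((9*19)*(-36))*(-37) = (171*(-36))*(-37) = -6156*(-37) = 227772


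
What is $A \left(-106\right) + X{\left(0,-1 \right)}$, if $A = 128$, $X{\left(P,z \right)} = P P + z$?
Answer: $-13569$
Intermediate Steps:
$X{\left(P,z \right)} = z + P^{2}$ ($X{\left(P,z \right)} = P^{2} + z = z + P^{2}$)
$A \left(-106\right) + X{\left(0,-1 \right)} = 128 \left(-106\right) - \left(1 - 0^{2}\right) = -13568 + \left(-1 + 0\right) = -13568 - 1 = -13569$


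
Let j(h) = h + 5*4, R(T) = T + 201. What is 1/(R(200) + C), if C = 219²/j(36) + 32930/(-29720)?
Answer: 41608/52273729 ≈ 0.00079596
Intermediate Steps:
R(T) = 201 + T
j(h) = 20 + h (j(h) = h + 20 = 20 + h)
C = 35588921/41608 (C = 219²/(20 + 36) + 32930/(-29720) = 47961/56 + 32930*(-1/29720) = 47961*(1/56) - 3293/2972 = 47961/56 - 3293/2972 = 35588921/41608 ≈ 855.34)
1/(R(200) + C) = 1/((201 + 200) + 35588921/41608) = 1/(401 + 35588921/41608) = 1/(52273729/41608) = 41608/52273729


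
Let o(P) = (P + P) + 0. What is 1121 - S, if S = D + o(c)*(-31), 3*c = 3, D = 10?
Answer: 1173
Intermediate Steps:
c = 1 (c = (1/3)*3 = 1)
o(P) = 2*P (o(P) = 2*P + 0 = 2*P)
S = -52 (S = 10 + (2*1)*(-31) = 10 + 2*(-31) = 10 - 62 = -52)
1121 - S = 1121 - 1*(-52) = 1121 + 52 = 1173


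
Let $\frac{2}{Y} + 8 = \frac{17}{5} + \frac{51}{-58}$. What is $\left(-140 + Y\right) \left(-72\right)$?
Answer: $\frac{16058880}{1589} \approx 10106.0$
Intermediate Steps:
$Y = - \frac{580}{1589}$ ($Y = \frac{2}{-8 + \left(\frac{17}{5} + \frac{51}{-58}\right)} = \frac{2}{-8 + \left(17 \cdot \frac{1}{5} + 51 \left(- \frac{1}{58}\right)\right)} = \frac{2}{-8 + \left(\frac{17}{5} - \frac{51}{58}\right)} = \frac{2}{-8 + \frac{731}{290}} = \frac{2}{- \frac{1589}{290}} = 2 \left(- \frac{290}{1589}\right) = - \frac{580}{1589} \approx -0.36501$)
$\left(-140 + Y\right) \left(-72\right) = \left(-140 - \frac{580}{1589}\right) \left(-72\right) = \left(- \frac{223040}{1589}\right) \left(-72\right) = \frac{16058880}{1589}$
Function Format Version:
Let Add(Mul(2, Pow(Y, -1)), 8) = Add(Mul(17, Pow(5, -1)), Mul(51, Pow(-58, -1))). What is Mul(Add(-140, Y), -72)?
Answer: Rational(16058880, 1589) ≈ 10106.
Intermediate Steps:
Y = Rational(-580, 1589) (Y = Mul(2, Pow(Add(-8, Add(Mul(17, Pow(5, -1)), Mul(51, Pow(-58, -1)))), -1)) = Mul(2, Pow(Add(-8, Add(Mul(17, Rational(1, 5)), Mul(51, Rational(-1, 58)))), -1)) = Mul(2, Pow(Add(-8, Add(Rational(17, 5), Rational(-51, 58))), -1)) = Mul(2, Pow(Add(-8, Rational(731, 290)), -1)) = Mul(2, Pow(Rational(-1589, 290), -1)) = Mul(2, Rational(-290, 1589)) = Rational(-580, 1589) ≈ -0.36501)
Mul(Add(-140, Y), -72) = Mul(Add(-140, Rational(-580, 1589)), -72) = Mul(Rational(-223040, 1589), -72) = Rational(16058880, 1589)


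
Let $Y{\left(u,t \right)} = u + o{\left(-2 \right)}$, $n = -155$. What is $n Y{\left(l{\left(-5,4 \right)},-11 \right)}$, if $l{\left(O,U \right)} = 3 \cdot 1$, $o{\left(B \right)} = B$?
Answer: $-155$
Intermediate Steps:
$l{\left(O,U \right)} = 3$
$Y{\left(u,t \right)} = -2 + u$ ($Y{\left(u,t \right)} = u - 2 = -2 + u$)
$n Y{\left(l{\left(-5,4 \right)},-11 \right)} = - 155 \left(-2 + 3\right) = \left(-155\right) 1 = -155$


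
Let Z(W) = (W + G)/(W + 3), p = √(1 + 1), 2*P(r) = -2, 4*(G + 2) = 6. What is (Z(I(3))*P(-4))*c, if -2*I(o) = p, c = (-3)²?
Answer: 36/17 + 63*√2/34 ≈ 4.7381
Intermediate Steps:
G = -½ (G = -2 + (¼)*6 = -2 + 3/2 = -½ ≈ -0.50000)
P(r) = -1 (P(r) = (½)*(-2) = -1)
c = 9
p = √2 ≈ 1.4142
I(o) = -√2/2
Z(W) = (-½ + W)/(3 + W) (Z(W) = (W - ½)/(W + 3) = (-½ + W)/(3 + W))
(Z(I(3))*P(-4))*c = (((-½ - √2/2)/(3 - √2/2))*(-1))*9 = -(-½ - √2/2)/(3 - √2/2)*9 = -9*(-½ - √2/2)/(3 - √2/2)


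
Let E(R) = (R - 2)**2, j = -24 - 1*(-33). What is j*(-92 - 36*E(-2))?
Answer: -6012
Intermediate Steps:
j = 9 (j = -24 + 33 = 9)
E(R) = (-2 + R)**2
j*(-92 - 36*E(-2)) = 9*(-92 - 36*(-2 - 2)**2) = 9*(-92 - 36*(-4)**2) = 9*(-92 - 36*16) = 9*(-92 - 576) = 9*(-668) = -6012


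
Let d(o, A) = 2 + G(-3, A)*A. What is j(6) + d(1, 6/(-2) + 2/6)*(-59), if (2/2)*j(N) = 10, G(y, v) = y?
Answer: -580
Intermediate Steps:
d(o, A) = 2 - 3*A
j(N) = 10
j(6) + d(1, 6/(-2) + 2/6)*(-59) = 10 + (2 - 3*(6/(-2) + 2/6))*(-59) = 10 + (2 - 3*(6*(-1/2) + 2*(1/6)))*(-59) = 10 + (2 - 3*(-3 + 1/3))*(-59) = 10 + (2 - 3*(-8/3))*(-59) = 10 + (2 + 8)*(-59) = 10 + 10*(-59) = 10 - 590 = -580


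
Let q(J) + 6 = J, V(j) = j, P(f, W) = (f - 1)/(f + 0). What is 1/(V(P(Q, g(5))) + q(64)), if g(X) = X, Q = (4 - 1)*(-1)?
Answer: 3/178 ≈ 0.016854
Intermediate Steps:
Q = -3 (Q = 3*(-1) = -3)
P(f, W) = (-1 + f)/f
q(J) = -6 + J
1/(V(P(Q, g(5))) + q(64)) = 1/((-1 - 3)/(-3) + (-6 + 64)) = 1/(-1/3*(-4) + 58) = 1/(4/3 + 58) = 1/(178/3) = 3/178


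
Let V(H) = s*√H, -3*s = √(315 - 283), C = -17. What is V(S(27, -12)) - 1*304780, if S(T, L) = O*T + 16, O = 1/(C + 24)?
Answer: -304780 - 4*√1946/21 ≈ -3.0479e+5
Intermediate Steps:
O = ⅐ (O = 1/(-17 + 24) = 1/7 = ⅐ ≈ 0.14286)
s = -4*√2/3 (s = -√(315 - 283)/3 = -4*√2/3 ≈ -1.8856)
S(T, L) = 16 + T/7 (S(T, L) = T/7 + 16 = 16 + T/7)
V(H) = -4*√2*√H/3 (V(H) = (-4*√2/3)*√H = -4*√2*√H/3)
V(S(27, -12)) - 1*304780 = -4*√2*√(16 + (⅐)*27)/3 - 1*304780 = -4*√2*√(16 + 27/7)/3 - 304780 = -4*√2*√(139/7)/3 - 304780 = -4*√2*√973/7/3 - 304780 = -4*√1946/21 - 304780 = -304780 - 4*√1946/21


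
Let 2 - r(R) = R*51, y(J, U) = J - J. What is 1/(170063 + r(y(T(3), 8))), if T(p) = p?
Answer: 1/170065 ≈ 5.8801e-6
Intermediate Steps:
y(J, U) = 0
r(R) = 2 - 51*R (r(R) = 2 - R*51 = 2 - 51*R)
1/(170063 + r(y(T(3), 8))) = 1/(170063 + (2 - 51*0)) = 1/(170063 + (2 + 0)) = 1/(170063 + 2) = 1/170065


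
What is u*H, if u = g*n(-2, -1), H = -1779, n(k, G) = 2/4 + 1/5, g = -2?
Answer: 12453/5 ≈ 2490.6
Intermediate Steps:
n(k, G) = 7/10 (n(k, G) = 2*(1/4) + 1*(1/5) = 1/2 + 1/5 = 7/10)
u = -7/5 (u = -2*7/10 = -7/5 ≈ -1.4000)
u*H = -7/5*(-1779) = 12453/5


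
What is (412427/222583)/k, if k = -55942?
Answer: -4969/150020942 ≈ -3.3122e-5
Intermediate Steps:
(412427/222583)/k = (412427/222583)/(-55942) = (412427*(1/222583))*(-1/55942) = (412427/222583)*(-1/55942) = -4969/150020942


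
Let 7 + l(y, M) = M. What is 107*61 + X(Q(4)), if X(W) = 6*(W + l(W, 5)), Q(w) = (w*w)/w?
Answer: 6539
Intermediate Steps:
l(y, M) = -7 + M
Q(w) = w (Q(w) = w**2/w = w)
X(W) = -12 + 6*W (X(W) = 6*(W + (-7 + 5)) = 6*(W - 2) = 6*(-2 + W) = -12 + 6*W)
107*61 + X(Q(4)) = 107*61 + (-12 + 6*4) = 6527 + (-12 + 24) = 6527 + 12 = 6539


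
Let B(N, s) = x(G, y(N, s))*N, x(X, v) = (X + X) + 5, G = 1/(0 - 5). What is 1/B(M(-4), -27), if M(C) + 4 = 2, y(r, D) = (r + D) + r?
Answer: -5/46 ≈ -0.10870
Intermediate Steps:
y(r, D) = D + 2*r (y(r, D) = (D + r) + r = D + 2*r)
M(C) = -2 (M(C) = -4 + 2 = -2)
G = -⅕ (G = 1/(-5) = -⅕ ≈ -0.20000)
x(X, v) = 5 + 2*X (x(X, v) = 2*X + 5 = 5 + 2*X)
B(N, s) = 23*N/5 (B(N, s) = (5 + 2*(-⅕))*N = (5 - ⅖)*N = 23*N/5)
1/B(M(-4), -27) = 1/((23/5)*(-2)) = 1/(-46/5) = -5/46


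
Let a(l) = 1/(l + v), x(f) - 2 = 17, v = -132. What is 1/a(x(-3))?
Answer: -113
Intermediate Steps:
x(f) = 19 (x(f) = 2 + 17 = 19)
a(l) = 1/(-132 + l) (a(l) = 1/(l - 132) = 1/(-132 + l))
1/a(x(-3)) = 1/(1/(-132 + 19)) = 1/(1/(-113)) = 1/(-1/113) = -113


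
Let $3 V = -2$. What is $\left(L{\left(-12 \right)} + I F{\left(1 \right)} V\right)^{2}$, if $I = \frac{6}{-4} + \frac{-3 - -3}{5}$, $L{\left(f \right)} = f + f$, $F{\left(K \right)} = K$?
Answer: $529$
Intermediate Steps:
$V = - \frac{2}{3}$ ($V = \frac{1}{3} \left(-2\right) = - \frac{2}{3} \approx -0.66667$)
$L{\left(f \right)} = 2 f$
$I = - \frac{3}{2}$ ($I = 6 \left(- \frac{1}{4}\right) + \left(-3 + 3\right) \frac{1}{5} = - \frac{3}{2} + 0 \cdot \frac{1}{5} = - \frac{3}{2} + 0 = - \frac{3}{2} \approx -1.5$)
$\left(L{\left(-12 \right)} + I F{\left(1 \right)} V\right)^{2} = \left(2 \left(-12\right) + \left(- \frac{3}{2}\right) 1 \left(- \frac{2}{3}\right)\right)^{2} = \left(-24 - -1\right)^{2} = \left(-24 + 1\right)^{2} = \left(-23\right)^{2} = 529$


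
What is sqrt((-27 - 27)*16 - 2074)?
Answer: I*sqrt(2938) ≈ 54.203*I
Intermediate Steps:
sqrt((-27 - 27)*16 - 2074) = sqrt(-54*16 - 2074) = sqrt(-864 - 2074) = sqrt(-2938) = I*sqrt(2938)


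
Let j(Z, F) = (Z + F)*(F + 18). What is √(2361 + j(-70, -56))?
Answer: √7149 ≈ 84.552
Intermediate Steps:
j(Z, F) = (18 + F)*(F + Z) (j(Z, F) = (F + Z)*(18 + F) = (18 + F)*(F + Z))
√(2361 + j(-70, -56)) = √(2361 + ((-56)² + 18*(-56) + 18*(-70) - 56*(-70))) = √(2361 + (3136 - 1008 - 1260 + 3920)) = √(2361 + 4788) = √7149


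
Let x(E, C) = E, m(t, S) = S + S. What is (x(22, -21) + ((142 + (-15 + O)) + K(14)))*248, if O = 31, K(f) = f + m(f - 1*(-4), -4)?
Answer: 46128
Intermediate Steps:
m(t, S) = 2*S
K(f) = -8 + f (K(f) = f + 2*(-4) = f - 8 = -8 + f)
(x(22, -21) + ((142 + (-15 + O)) + K(14)))*248 = (22 + ((142 + (-15 + 31)) + (-8 + 14)))*248 = (22 + ((142 + 16) + 6))*248 = (22 + (158 + 6))*248 = (22 + 164)*248 = 186*248 = 46128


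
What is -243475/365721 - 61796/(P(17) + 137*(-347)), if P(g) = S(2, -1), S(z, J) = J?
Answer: 2756323354/4346594085 ≈ 0.63413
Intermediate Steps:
P(g) = -1
-243475/365721 - 61796/(P(17) + 137*(-347)) = -243475/365721 - 61796/(-1 + 137*(-347)) = -243475*1/365721 - 61796/(-1 - 47539) = -243475/365721 - 61796/(-47540) = -243475/365721 - 61796*(-1/47540) = -243475/365721 + 15449/11885 = 2756323354/4346594085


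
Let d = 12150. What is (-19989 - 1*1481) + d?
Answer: -9320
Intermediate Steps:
(-19989 - 1*1481) + d = (-19989 - 1*1481) + 12150 = (-19989 - 1481) + 12150 = -21470 + 12150 = -9320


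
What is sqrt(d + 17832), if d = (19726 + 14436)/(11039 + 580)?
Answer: sqrt(267526403470)/3873 ≈ 133.55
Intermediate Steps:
d = 34162/11619 ≈ 2.9402
sqrt(d + 17832) = sqrt(34162/11619 + 17832) = sqrt(207224170/11619) = sqrt(267526403470)/3873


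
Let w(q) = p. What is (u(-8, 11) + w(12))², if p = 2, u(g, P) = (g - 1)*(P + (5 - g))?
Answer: 45796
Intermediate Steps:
u(g, P) = (-1 + g)*(5 + P - g)
w(q) = 2
(u(-8, 11) + w(12))² = ((-5 - 1*11 - 1*(-8)² + 6*(-8) + 11*(-8)) + 2)² = ((-5 - 11 - 1*64 - 48 - 88) + 2)² = ((-5 - 11 - 64 - 48 - 88) + 2)² = (-216 + 2)² = (-214)² = 45796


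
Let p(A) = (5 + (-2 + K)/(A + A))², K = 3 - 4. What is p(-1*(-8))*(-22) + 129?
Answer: -48707/128 ≈ -380.52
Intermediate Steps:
K = -1
p(A) = (5 - 3/(2*A))² (p(A) = (5 + (-2 - 1)/(A + A))² = (5 - 3*1/(2*A))² = (5 - 3/(2*A))²)
p(-1*(-8))*(-22) + 129 = ((-3 + 10*(-1*(-8)))²/(4*(-1*(-8))²))*(-22) + 129 = ((¼)*(-3 + 10*8)²/8²)*(-22) + 129 = ((¼)*(1/64)*(-3 + 80)²)*(-22) + 129 = ((¼)*(1/64)*77²)*(-22) + 129 = ((¼)*(1/64)*5929)*(-22) + 129 = (5929/256)*(-22) + 129 = -65219/128 + 129 = -48707/128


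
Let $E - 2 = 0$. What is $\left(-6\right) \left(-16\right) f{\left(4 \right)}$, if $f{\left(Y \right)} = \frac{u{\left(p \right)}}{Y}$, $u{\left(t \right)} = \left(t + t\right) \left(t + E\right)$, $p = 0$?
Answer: $0$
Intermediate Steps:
$E = 2$ ($E = 2 + 0 = 2$)
$u{\left(t \right)} = 2 t \left(2 + t\right)$ ($u{\left(t \right)} = \left(t + t\right) \left(t + 2\right) = 2 t \left(2 + t\right)$)
$f{\left(Y \right)} = 0$ ($f{\left(Y \right)} = \frac{2 \cdot 0 \left(2 + 0\right)}{Y} = \frac{2 \cdot 0 \cdot 2}{Y} = \frac{0}{Y} = 0$)
$\left(-6\right) \left(-16\right) f{\left(4 \right)} = \left(-6\right) \left(-16\right) 0 = 96 \cdot 0 = 0$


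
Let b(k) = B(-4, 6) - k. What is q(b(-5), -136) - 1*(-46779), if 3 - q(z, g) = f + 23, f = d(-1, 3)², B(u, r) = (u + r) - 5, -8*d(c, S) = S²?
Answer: 2992495/64 ≈ 46758.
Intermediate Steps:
d(c, S) = -S²/8
B(u, r) = -5 + r + u (B(u, r) = (r + u) - 5 = -5 + r + u)
f = 81/64 (f = (-⅛*3²)² = (-⅛*9)² = (-9/8)² = 81/64 ≈ 1.2656)
b(k) = -3 - k (b(k) = (-5 + 6 - 4) - k = -3 - k)
q(z, g) = -1361/64 (q(z, g) = 3 - (81/64 + 23) = 3 - 1*1553/64 = 3 - 1553/64 = -1361/64)
q(b(-5), -136) - 1*(-46779) = -1361/64 - 1*(-46779) = -1361/64 + 46779 = 2992495/64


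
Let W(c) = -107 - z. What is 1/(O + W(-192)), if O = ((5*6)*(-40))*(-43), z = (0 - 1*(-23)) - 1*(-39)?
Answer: 1/51431 ≈ 1.9444e-5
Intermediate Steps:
z = 62 (z = (0 + 23) + 39 = 23 + 39 = 62)
W(c) = -169 (W(c) = -107 - 1*62 = -107 - 62 = -169)
O = 51600 (O = (30*(-40))*(-43) = -1200*(-43) = 51600)
1/(O + W(-192)) = 1/(51600 - 169) = 1/51431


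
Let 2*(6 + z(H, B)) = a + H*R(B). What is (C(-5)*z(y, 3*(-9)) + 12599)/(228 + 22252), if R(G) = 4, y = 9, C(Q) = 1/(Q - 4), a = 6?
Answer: 2362/4215 ≈ 0.56038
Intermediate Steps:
C(Q) = 1/(-4 + Q)
z(H, B) = -3 + 2*H (z(H, B) = -6 + (6 + H*4)/2 = -6 + (6 + 4*H)/2 = -6 + (3 + 2*H) = -3 + 2*H)
(C(-5)*z(y, 3*(-9)) + 12599)/(228 + 22252) = ((-3 + 2*9)/(-4 - 5) + 12599)/(228 + 22252) = ((-3 + 18)/(-9) + 12599)/22480 = (-1/9*15 + 12599)*(1/22480) = (-5/3 + 12599)*(1/22480) = (37792/3)*(1/22480) = 2362/4215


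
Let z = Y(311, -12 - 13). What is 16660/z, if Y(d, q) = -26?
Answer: -8330/13 ≈ -640.77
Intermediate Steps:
z = -26
16660/z = 16660/(-26) = 16660*(-1/26) = -8330/13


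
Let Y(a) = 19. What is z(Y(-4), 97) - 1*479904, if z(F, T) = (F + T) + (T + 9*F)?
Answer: -479520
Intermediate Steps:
z(F, T) = 2*T + 10*F
z(Y(-4), 97) - 1*479904 = (2*97 + 10*19) - 1*479904 = (194 + 190) - 479904 = 384 - 479904 = -479520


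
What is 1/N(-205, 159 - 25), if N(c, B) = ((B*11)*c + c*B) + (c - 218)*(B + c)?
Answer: -1/299607 ≈ -3.3377e-6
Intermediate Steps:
N(c, B) = (-218 + c)*(B + c) + 12*B*c (N(c, B) = ((11*B)*c + B*c) + (-218 + c)*(B + c) = (11*B*c + B*c) + (-218 + c)*(B + c) = 12*B*c + (-218 + c)*(B + c) = (-218 + c)*(B + c) + 12*B*c)
1/N(-205, 159 - 25) = 1/((-205)**2 - 218*(159 - 25) - 218*(-205) + 13*(159 - 25)*(-205)) = 1/(42025 - 218*134 + 44690 + 13*134*(-205)) = 1/(42025 - 29212 + 44690 - 357110) = 1/(-299607) = -1/299607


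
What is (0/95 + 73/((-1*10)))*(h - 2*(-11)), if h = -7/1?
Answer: -219/2 ≈ -109.50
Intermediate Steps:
h = -7 (h = -7*1 = -7)
(0/95 + 73/((-1*10)))*(h - 2*(-11)) = (0/95 + 73/((-1*10)))*(-7 - 2*(-11)) = (0*(1/95) + 73/(-10))*(-7 + 22) = (0 + 73*(-⅒))*15 = (0 - 73/10)*15 = -73/10*15 = -219/2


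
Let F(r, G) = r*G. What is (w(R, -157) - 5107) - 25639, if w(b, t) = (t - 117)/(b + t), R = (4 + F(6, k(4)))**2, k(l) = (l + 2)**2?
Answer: -1483279552/48243 ≈ -30746.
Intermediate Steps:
k(l) = (2 + l)**2
F(r, G) = G*r
R = 48400 (R = (4 + (2 + 4)**2*6)**2 = (4 + 6**2*6)**2 = (4 + 36*6)**2 = (4 + 216)**2 = 220**2 = 48400)
w(b, t) = (-117 + t)/(b + t)
(w(R, -157) - 5107) - 25639 = ((-117 - 157)/(48400 - 157) - 5107) - 25639 = (-274/48243 - 5107) - 25639 = -246377275/48243 - 25639 = -1483279552/48243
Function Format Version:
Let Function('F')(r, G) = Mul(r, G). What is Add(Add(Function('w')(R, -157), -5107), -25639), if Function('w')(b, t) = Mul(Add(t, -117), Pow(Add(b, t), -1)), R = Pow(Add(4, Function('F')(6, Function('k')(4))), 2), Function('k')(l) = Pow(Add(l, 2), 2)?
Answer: Rational(-1483279552, 48243) ≈ -30746.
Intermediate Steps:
Function('k')(l) = Pow(Add(2, l), 2)
Function('F')(r, G) = Mul(G, r)
R = 48400 (R = Pow(Add(4, Mul(Pow(Add(2, 4), 2), 6)), 2) = Pow(Add(4, Mul(Pow(6, 2), 6)), 2) = Pow(Add(4, Mul(36, 6)), 2) = Pow(Add(4, 216), 2) = Pow(220, 2) = 48400)
Function('w')(b, t) = Mul(Pow(Add(b, t), -1), Add(-117, t)) (Function('w')(b, t) = Mul(Add(-117, t), Pow(Add(b, t), -1)) = Mul(Pow(Add(b, t), -1), Add(-117, t)))
Add(Add(Function('w')(R, -157), -5107), -25639) = Add(Add(Mul(Pow(Add(48400, -157), -1), Add(-117, -157)), -5107), -25639) = Add(Add(Mul(Pow(48243, -1), -274), -5107), -25639) = Add(Add(Mul(Rational(1, 48243), -274), -5107), -25639) = Add(Add(Rational(-274, 48243), -5107), -25639) = Add(Rational(-246377275, 48243), -25639) = Rational(-1483279552, 48243)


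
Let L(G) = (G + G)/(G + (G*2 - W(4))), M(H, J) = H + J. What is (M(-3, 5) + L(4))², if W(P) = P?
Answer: 9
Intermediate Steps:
L(G) = 2*G/(-4 + 3*G) (L(G) = (G + G)/(G + (G*2 - 1*4)) = (2*G)/(G + (2*G - 4)) = (2*G)/(G + (-4 + 2*G)) = (2*G)/(-4 + 3*G) = 2*G/(-4 + 3*G))
(M(-3, 5) + L(4))² = ((-3 + 5) + 2*4/(-4 + 3*4))² = (2 + 2*4/(-4 + 12))² = (2 + 2*4/8)² = (2 + 2*4*(⅛))² = (2 + 1)² = 3² = 9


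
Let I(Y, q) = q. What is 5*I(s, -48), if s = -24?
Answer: -240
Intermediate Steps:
5*I(s, -48) = 5*(-48) = -240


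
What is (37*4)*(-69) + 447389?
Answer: 437177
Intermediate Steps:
(37*4)*(-69) + 447389 = 148*(-69) + 447389 = -10212 + 447389 = 437177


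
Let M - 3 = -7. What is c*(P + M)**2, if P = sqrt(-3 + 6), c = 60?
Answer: 1140 - 480*sqrt(3) ≈ 308.62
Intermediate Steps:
M = -4 (M = 3 - 7 = -4)
P = sqrt(3) ≈ 1.7320
c*(P + M)**2 = 60*(sqrt(3) - 4)**2 = 60*(-4 + sqrt(3))**2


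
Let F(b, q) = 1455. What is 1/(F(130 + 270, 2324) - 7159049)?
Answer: -1/7157594 ≈ -1.3971e-7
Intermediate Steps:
1/(F(130 + 270, 2324) - 7159049) = 1/(1455 - 7159049) = 1/(-7157594) = -1/7157594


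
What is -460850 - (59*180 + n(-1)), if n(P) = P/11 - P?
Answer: -5186180/11 ≈ -4.7147e+5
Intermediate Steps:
n(P) = -10*P/11 (n(P) = P*(1/11) - P = P/11 - P = -10*P/11)
-460850 - (59*180 + n(-1)) = -460850 - (59*180 - 10/11*(-1)) = -460850 - (10620 + 10/11) = -460850 - 1*116830/11 = -460850 - 116830/11 = -5186180/11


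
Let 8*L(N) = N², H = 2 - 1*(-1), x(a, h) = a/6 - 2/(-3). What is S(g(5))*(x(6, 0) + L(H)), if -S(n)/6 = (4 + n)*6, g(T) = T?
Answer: -1809/2 ≈ -904.50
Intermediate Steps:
x(a, h) = ⅔ + a/6 (x(a, h) = a*(⅙) - 2*(-⅓) = a/6 + ⅔ = ⅔ + a/6)
H = 3 (H = 2 + 1 = 3)
S(n) = -144 - 36*n (S(n) = -6*(4 + n)*6 = -6*(24 + 6*n) = -144 - 36*n)
L(N) = N²/8
S(g(5))*(x(6, 0) + L(H)) = (-144 - 36*5)*((⅔ + (⅙)*6) + (⅛)*3²) = (-144 - 180)*((⅔ + 1) + (⅛)*9) = -324*(5/3 + 9/8) = -324*67/24 = -1809/2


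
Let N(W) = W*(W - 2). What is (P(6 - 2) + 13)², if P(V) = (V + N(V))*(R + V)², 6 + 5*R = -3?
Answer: 3157729/625 ≈ 5052.4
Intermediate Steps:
R = -9/5 (R = -6/5 + (⅕)*(-3) = -6/5 - ⅗ = -9/5 ≈ -1.8000)
N(W) = W*(-2 + W)
P(V) = (-9/5 + V)²*(V + V*(-2 + V)) (P(V) = (V + V*(-2 + V))*(-9/5 + V)² = (-9/5 + V)²*(V + V*(-2 + V)))
(P(6 - 2) + 13)² = ((6 - 2)*(-9 + 5*(6 - 2))²*(-1 + (6 - 2))/25 + 13)² = ((1/25)*4*(-9 + 5*4)²*(-1 + 4) + 13)² = ((1/25)*4*(-9 + 20)²*3 + 13)² = ((1/25)*4*11²*3 + 13)² = ((1/25)*4*121*3 + 13)² = (1452/25 + 13)² = (1777/25)² = 3157729/625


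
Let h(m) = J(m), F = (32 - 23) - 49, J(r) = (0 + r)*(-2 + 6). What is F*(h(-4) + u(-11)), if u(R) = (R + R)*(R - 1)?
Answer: -9920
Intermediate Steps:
u(R) = 2*R*(-1 + R) (u(R) = (2*R)*(-1 + R) = 2*R*(-1 + R))
J(r) = 4*r (J(r) = r*4 = 4*r)
F = -40 (F = 9 - 49 = -40)
h(m) = 4*m
F*(h(-4) + u(-11)) = -40*(4*(-4) + 2*(-11)*(-1 - 11)) = -40*(-16 + 2*(-11)*(-12)) = -40*(-16 + 264) = -40*248 = -9920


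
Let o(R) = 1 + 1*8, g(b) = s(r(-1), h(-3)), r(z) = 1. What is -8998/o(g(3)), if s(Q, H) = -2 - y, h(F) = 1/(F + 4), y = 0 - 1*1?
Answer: -8998/9 ≈ -999.78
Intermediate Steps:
y = -1 (y = 0 - 1 = -1)
h(F) = 1/(4 + F)
s(Q, H) = -1 (s(Q, H) = -2 - 1*(-1) = -2 + 1 = -1)
g(b) = -1
o(R) = 9 (o(R) = 1 + 8 = 9)
-8998/o(g(3)) = -8998/9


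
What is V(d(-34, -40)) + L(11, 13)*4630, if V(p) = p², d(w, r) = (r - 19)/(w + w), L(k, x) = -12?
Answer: -256905959/4624 ≈ -55559.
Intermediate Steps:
d(w, r) = (-19 + r)/(2*w) (d(w, r) = (-19 + r)/((2*w)) = (-19 + r)*(1/(2*w)) = (-19 + r)/(2*w))
V(d(-34, -40)) + L(11, 13)*4630 = ((½)*(-19 - 40)/(-34))² - 12*4630 = ((½)*(-1/34)*(-59))² - 55560 = (59/68)² - 55560 = 3481/4624 - 55560 = -256905959/4624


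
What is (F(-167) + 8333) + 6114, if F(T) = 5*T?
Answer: 13612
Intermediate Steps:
(F(-167) + 8333) + 6114 = (5*(-167) + 8333) + 6114 = (-835 + 8333) + 6114 = 7498 + 6114 = 13612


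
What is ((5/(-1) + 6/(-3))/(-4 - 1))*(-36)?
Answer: -252/5 ≈ -50.400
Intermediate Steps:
((5/(-1) + 6/(-3))/(-4 - 1))*(-36) = ((5*(-1) + 6*(-⅓))/(-5))*(-36) = ((-5 - 2)*(-⅕))*(-36) = -7*(-⅕)*(-36) = (7/5)*(-36) = -252/5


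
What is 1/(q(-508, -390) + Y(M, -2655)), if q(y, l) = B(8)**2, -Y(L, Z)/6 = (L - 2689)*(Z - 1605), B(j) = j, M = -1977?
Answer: -1/119262896 ≈ -8.3848e-9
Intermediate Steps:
Y(L, Z) = -6*(-2689 + L)*(-1605 + Z) (Y(L, Z) = -6*(L - 2689)*(Z - 1605) = -6*(-2689 + L)*(-1605 + Z))
q(y, l) = 64 (q(y, l) = 8**2 = 64)
1/(q(-508, -390) + Y(M, -2655)) = 1/(64 + (-25895070 + 9630*(-1977) + 16134*(-2655) - 6*(-1977)*(-2655))) = 1/(64 + (-25895070 - 19038510 - 42835770 - 31493610)) = 1/(64 - 119262960) = 1/(-119262896) = -1/119262896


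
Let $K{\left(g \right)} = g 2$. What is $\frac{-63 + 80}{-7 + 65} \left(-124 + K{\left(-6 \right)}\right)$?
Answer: $- \frac{1156}{29} \approx -39.862$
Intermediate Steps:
$K{\left(g \right)} = 2 g$
$\frac{-63 + 80}{-7 + 65} \left(-124 + K{\left(-6 \right)}\right) = \frac{-63 + 80}{-7 + 65} \left(-124 + 2 \left(-6\right)\right) = \frac{17}{58} \left(-124 - 12\right) = 17 \cdot \frac{1}{58} \left(-136\right) = \frac{17}{58} \left(-136\right) = - \frac{1156}{29}$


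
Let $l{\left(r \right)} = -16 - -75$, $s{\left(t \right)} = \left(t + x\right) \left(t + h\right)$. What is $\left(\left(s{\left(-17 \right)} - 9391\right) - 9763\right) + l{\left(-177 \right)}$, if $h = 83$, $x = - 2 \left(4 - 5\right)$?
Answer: $-20085$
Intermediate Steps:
$x = 2$ ($x = \left(-2\right) \left(-1\right) = 2$)
$s{\left(t \right)} = \left(2 + t\right) \left(83 + t\right)$ ($s{\left(t \right)} = \left(t + 2\right) \left(t + 83\right) = \left(2 + t\right) \left(83 + t\right)$)
$l{\left(r \right)} = 59$ ($l{\left(r \right)} = -16 + 75 = 59$)
$\left(\left(s{\left(-17 \right)} - 9391\right) - 9763\right) + l{\left(-177 \right)} = \left(\left(\left(166 + \left(-17\right)^{2} + 85 \left(-17\right)\right) - 9391\right) - 9763\right) + 59 = \left(\left(\left(166 + 289 - 1445\right) - 9391\right) - 9763\right) + 59 = \left(\left(-990 - 9391\right) - 9763\right) + 59 = \left(-10381 - 9763\right) + 59 = -20144 + 59 = -20085$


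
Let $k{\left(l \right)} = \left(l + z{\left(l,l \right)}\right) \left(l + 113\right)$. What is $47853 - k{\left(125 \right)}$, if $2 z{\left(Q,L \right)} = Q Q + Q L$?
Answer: $-3700647$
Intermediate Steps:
$z{\left(Q,L \right)} = \frac{Q^{2}}{2} + \frac{L Q}{2}$ ($z{\left(Q,L \right)} = \frac{Q Q + Q L}{2} = \frac{Q^{2} + L Q}{2} = \frac{Q^{2}}{2} + \frac{L Q}{2}$)
$k{\left(l \right)} = \left(113 + l\right) \left(l + l^{2}\right)$ ($k{\left(l \right)} = \left(l + \frac{l \left(l + l\right)}{2}\right) \left(l + 113\right) = \left(l + \frac{l 2 l}{2}\right) \left(113 + l\right) = \left(l + l^{2}\right) \left(113 + l\right) = \left(113 + l\right) \left(l + l^{2}\right)$)
$47853 - k{\left(125 \right)} = 47853 - 125 \left(113 + 125^{2} + 114 \cdot 125\right) = 47853 - 125 \left(113 + 15625 + 14250\right) = 47853 - 125 \cdot 29988 = 47853 - 3748500 = -3700647$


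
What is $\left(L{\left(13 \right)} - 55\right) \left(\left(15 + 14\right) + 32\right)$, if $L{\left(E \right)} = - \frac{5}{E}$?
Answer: $- \frac{43920}{13} \approx -3378.5$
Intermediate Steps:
$\left(L{\left(13 \right)} - 55\right) \left(\left(15 + 14\right) + 32\right) = \left(- \frac{5}{13} - 55\right) \left(\left(15 + 14\right) + 32\right) = \left(\left(-5\right) \frac{1}{13} - 55\right) \left(29 + 32\right) = \left(- \frac{5}{13} - 55\right) 61 = \left(- \frac{720}{13}\right) 61 = - \frac{43920}{13}$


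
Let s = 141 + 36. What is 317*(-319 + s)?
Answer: -45014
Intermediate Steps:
s = 177
317*(-319 + s) = 317*(-319 + 177) = 317*(-142) = -45014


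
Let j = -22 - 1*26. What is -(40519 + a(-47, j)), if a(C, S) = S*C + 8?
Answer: -42783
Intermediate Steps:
j = -48 (j = -22 - 26 = -48)
a(C, S) = 8 + C*S (a(C, S) = C*S + 8 = 8 + C*S)
-(40519 + a(-47, j)) = -(40519 + (8 - 47*(-48))) = -(40519 + (8 + 2256)) = -(40519 + 2264) = -1*42783 = -42783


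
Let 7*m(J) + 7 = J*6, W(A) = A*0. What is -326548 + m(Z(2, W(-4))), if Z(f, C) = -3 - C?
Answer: -2285861/7 ≈ -3.2655e+5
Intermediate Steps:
W(A) = 0
m(J) = -1 + 6*J/7 (m(J) = -1 + (J*6)/7 = -1 + (6*J)/7 = -1 + 6*J/7)
-326548 + m(Z(2, W(-4))) = -326548 + (-1 + 6*(-3 - 1*0)/7) = -326548 + (-1 + 6*(-3 + 0)/7) = -326548 + (-1 + (6/7)*(-3)) = -326548 + (-1 - 18/7) = -326548 - 25/7 = -2285861/7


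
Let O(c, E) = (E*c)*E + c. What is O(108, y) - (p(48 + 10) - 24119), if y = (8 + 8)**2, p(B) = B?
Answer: 7102057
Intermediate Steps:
y = 256 (y = 16**2 = 256)
O(c, E) = c + c*E**2 (O(c, E) = c*E**2 + c = c + c*E**2)
O(108, y) - (p(48 + 10) - 24119) = 108*(1 + 256**2) - ((48 + 10) - 24119) = 108*(1 + 65536) - (58 - 24119) = 108*65537 - 1*(-24061) = 7077996 + 24061 = 7102057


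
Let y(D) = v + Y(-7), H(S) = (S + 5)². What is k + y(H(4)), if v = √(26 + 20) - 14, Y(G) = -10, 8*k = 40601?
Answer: 40409/8 + √46 ≈ 5057.9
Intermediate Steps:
k = 40601/8 (k = (⅛)*40601 = 40601/8 ≈ 5075.1)
v = -14 + √46 (v = √46 - 14 = -14 + √46 ≈ -7.2177)
H(S) = (5 + S)²
y(D) = -24 + √46 (y(D) = (-14 + √46) - 10 = -24 + √46)
k + y(H(4)) = 40601/8 + (-24 + √46) = 40409/8 + √46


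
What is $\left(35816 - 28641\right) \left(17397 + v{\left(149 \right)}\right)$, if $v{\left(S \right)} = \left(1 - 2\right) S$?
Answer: $123754400$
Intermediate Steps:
$v{\left(S \right)} = - S$
$\left(35816 - 28641\right) \left(17397 + v{\left(149 \right)}\right) = \left(35816 - 28641\right) \left(17397 - 149\right) = 7175 \left(17397 - 149\right) = 7175 \cdot 17248 = 123754400$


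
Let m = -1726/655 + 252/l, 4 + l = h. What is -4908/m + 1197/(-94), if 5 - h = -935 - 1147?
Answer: 312673287237/161219306 ≈ 1939.4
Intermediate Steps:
h = 2087 (h = 5 - (-935 - 1147) = 5 - 1*(-2082) = 5 + 2082 = 2087)
l = 2083 (l = -4 + 2087 = 2083)
m = -3430198/1364365 (m = -1726/655 + 252/2083 = -3430198/1364365 ≈ -2.5141)
-4908/m + 1197/(-94) = -4908/(-3430198/1364365) + 1197/(-94) = -4908*(-1364365/3430198) + 1197*(-1/94) = 3348151710/1715099 - 1197/94 = 312673287237/161219306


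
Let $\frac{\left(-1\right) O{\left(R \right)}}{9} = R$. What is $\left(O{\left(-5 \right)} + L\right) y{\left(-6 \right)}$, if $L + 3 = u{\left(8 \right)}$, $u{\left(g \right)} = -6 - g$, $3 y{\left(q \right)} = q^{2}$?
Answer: $336$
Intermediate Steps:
$y{\left(q \right)} = \frac{q^{2}}{3}$
$O{\left(R \right)} = - 9 R$
$L = -17$ ($L = -3 - 14 = -17$)
$\left(O{\left(-5 \right)} + L\right) y{\left(-6 \right)} = \left(\left(-9\right) \left(-5\right) - 17\right) \frac{\left(-6\right)^{2}}{3} = \left(45 - 17\right) \frac{1}{3} \cdot 36 = 28 \cdot 12 = 336$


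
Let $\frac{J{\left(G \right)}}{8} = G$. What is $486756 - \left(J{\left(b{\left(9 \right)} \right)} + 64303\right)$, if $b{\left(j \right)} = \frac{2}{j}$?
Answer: $\frac{3802061}{9} \approx 4.2245 \cdot 10^{5}$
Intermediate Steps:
$J{\left(G \right)} = 8 G$
$486756 - \left(J{\left(b{\left(9 \right)} \right)} + 64303\right) = 486756 - \left(8 \cdot \frac{2}{9} + 64303\right) = 486756 - \left(\frac{16}{9} + 64303\right) = 486756 - \frac{578743}{9} = \frac{3802061}{9}$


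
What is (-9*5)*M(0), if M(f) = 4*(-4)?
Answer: 720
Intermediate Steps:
M(f) = -16
(-9*5)*M(0) = -9*5*(-16) = -45*(-16) = 720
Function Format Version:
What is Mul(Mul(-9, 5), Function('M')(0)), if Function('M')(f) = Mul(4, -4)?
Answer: 720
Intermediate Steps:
Function('M')(f) = -16
Mul(Mul(-9, 5), Function('M')(0)) = Mul(Mul(-9, 5), -16) = Mul(-45, -16) = 720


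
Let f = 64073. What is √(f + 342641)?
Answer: √406714 ≈ 637.74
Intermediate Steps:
√(f + 342641) = √(64073 + 342641) = √406714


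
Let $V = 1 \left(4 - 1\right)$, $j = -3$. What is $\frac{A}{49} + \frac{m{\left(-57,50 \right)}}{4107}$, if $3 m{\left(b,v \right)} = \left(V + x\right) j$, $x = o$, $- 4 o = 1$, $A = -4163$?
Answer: $- \frac{68390303}{804972} \approx -84.96$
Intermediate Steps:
$o = - \frac{1}{4}$ ($o = \left(- \frac{1}{4}\right) 1 = - \frac{1}{4} \approx -0.25$)
$x = - \frac{1}{4} \approx -0.25$
$V = 3$ ($V = 1 \cdot 3 = 3$)
$m{\left(b,v \right)} = - \frac{11}{4}$ ($m{\left(b,v \right)} = \frac{\left(3 - \frac{1}{4}\right) \left(-3\right)}{3} = \frac{\frac{11}{4} \left(-3\right)}{3} = \frac{1}{3} \left(- \frac{33}{4}\right) = - \frac{11}{4}$)
$\frac{A}{49} + \frac{m{\left(-57,50 \right)}}{4107} = - \frac{4163}{49} - \frac{11}{4 \cdot 4107} = \left(-4163\right) \frac{1}{49} - \frac{11}{16428} = - \frac{4163}{49} - \frac{11}{16428} = - \frac{68390303}{804972}$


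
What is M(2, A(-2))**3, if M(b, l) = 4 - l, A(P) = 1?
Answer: 27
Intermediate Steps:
M(2, A(-2))**3 = (4 - 1*1)**3 = (4 - 1)**3 = 3**3 = 27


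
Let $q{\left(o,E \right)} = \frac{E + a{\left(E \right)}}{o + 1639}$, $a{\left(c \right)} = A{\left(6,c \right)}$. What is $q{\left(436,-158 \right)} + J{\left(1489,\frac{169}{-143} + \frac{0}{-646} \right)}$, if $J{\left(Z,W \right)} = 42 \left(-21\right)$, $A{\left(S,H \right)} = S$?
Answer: $- \frac{1830302}{2075} \approx -882.07$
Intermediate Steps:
$a{\left(c \right)} = 6$
$q{\left(o,E \right)} = \frac{6 + E}{1639 + o}$ ($q{\left(o,E \right)} = \frac{E + 6}{o + 1639} = \frac{6 + E}{1639 + o}$)
$J{\left(Z,W \right)} = -882$
$q{\left(436,-158 \right)} + J{\left(1489,\frac{169}{-143} + \frac{0}{-646} \right)} = \frac{6 - 158}{1639 + 436} - 882 = \frac{1}{2075} \left(-152\right) - 882 = - \frac{152}{2075} - 882 = - \frac{1830302}{2075}$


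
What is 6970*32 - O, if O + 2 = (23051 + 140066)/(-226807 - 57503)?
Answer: 63413234137/284310 ≈ 2.2304e+5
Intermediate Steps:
O = -731737/284310 (O = -2 + (23051 + 140066)/(-226807 - 57503) = -2 + 163117/(-284310) = -2 + 163117*(-1/284310) = -2 - 163117/284310 = -731737/284310 ≈ -2.5737)
6970*32 - O = 6970*32 - 1*(-731737/284310) = 223040 + 731737/284310 = 63413234137/284310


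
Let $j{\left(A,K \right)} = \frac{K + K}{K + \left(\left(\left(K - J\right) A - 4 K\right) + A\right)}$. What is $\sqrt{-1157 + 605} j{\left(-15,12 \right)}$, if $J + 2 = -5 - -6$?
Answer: $- \frac{8 i \sqrt{138}}{41} \approx - 2.2922 i$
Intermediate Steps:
$J = -1$ ($J = -2 - -1 = -2 + \left(-5 + 6\right) = -2 + 1 = -1$)
$j{\left(A,K \right)} = \frac{2 K}{A - 3 K + A \left(1 + K\right)}$ ($j{\left(A,K \right)} = \frac{K + K}{K + \left(\left(\left(K - -1\right) A - 4 K\right) + A\right)} = \frac{2 K}{K + \left(\left(\left(K + 1\right) A - 4 K\right) + A\right)} = \frac{2 K}{K + \left(\left(\left(1 + K\right) A - 4 K\right) + A\right)} = \frac{2 K}{K + \left(\left(A \left(1 + K\right) - 4 K\right) + A\right)} = \frac{2 K}{K + \left(\left(- 4 K + A \left(1 + K\right)\right) + A\right)} = \frac{2 K}{K + \left(A - 4 K + A \left(1 + K\right)\right)} = \frac{2 K}{A - 3 K + A \left(1 + K\right)}$)
$\sqrt{-1157 + 605} j{\left(-15,12 \right)} = \sqrt{-1157 + 605} \cdot 2 \cdot 12 \frac{1}{\left(-3\right) 12 + 2 \left(-15\right) - 180} = \sqrt{-552} \cdot 2 \cdot 12 \frac{1}{-36 - 30 - 180} = 2 i \sqrt{138} \cdot 2 \cdot 12 \frac{1}{-246} = 2 i \sqrt{138} \cdot 2 \cdot 12 \left(- \frac{1}{246}\right) = 2 i \sqrt{138} \left(- \frac{4}{41}\right) = - \frac{8 i \sqrt{138}}{41}$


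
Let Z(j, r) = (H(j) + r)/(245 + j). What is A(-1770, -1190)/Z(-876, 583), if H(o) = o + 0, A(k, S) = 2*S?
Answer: -1501780/293 ≈ -5125.5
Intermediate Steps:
H(o) = o
Z(j, r) = (j + r)/(245 + j)
A(-1770, -1190)/Z(-876, 583) = (2*(-1190))/(((-876 + 583)/(245 - 876))) = -2380/(-293/(-631)) = -2380/((-1/631*(-293))) = -2380/293/631 = -2380*631/293 = -1501780/293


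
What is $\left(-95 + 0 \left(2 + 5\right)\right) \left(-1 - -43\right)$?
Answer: $-3990$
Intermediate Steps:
$\left(-95 + 0 \left(2 + 5\right)\right) \left(-1 - -43\right) = \left(-95 + 0 \cdot 7\right) \left(-1 + 43\right) = \left(-95 + 0\right) 42 = \left(-95\right) 42 = -3990$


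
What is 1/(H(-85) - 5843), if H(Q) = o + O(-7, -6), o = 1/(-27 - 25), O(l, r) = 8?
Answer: -52/303421 ≈ -0.00017138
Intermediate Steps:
o = -1/52 (o = 1/(-52) = -1/52 ≈ -0.019231)
H(Q) = 415/52 (H(Q) = -1/52 + 8 = 415/52)
1/(H(-85) - 5843) = 1/(415/52 - 5843) = 1/(-303421/52) = -52/303421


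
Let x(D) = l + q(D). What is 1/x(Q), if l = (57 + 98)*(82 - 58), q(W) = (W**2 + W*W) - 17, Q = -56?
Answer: 1/9975 ≈ 0.00010025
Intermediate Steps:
q(W) = -17 + 2*W**2 (q(W) = (W**2 + W**2) - 17 = 2*W**2 - 17 = -17 + 2*W**2)
l = 3720 (l = 155*24 = 3720)
x(D) = 3703 + 2*D**2 (x(D) = 3720 + (-17 + 2*D**2) = 3703 + 2*D**2)
1/x(Q) = 1/(3703 + 2*(-56)**2) = 1/(3703 + 2*3136) = 1/(3703 + 6272) = 1/9975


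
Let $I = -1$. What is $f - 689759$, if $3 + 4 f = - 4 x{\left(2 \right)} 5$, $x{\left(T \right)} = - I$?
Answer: $- \frac{2759059}{4} \approx -6.8977 \cdot 10^{5}$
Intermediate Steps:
$x{\left(T \right)} = 1$ ($x{\left(T \right)} = \left(-1\right) \left(-1\right) = 1$)
$f = - \frac{23}{4}$ ($f = - \frac{3}{4} + \frac{\left(-4\right) 1 \cdot 5}{4} = - \frac{3}{4} + \frac{\left(-4\right) 5}{4} = - \frac{3}{4} + \frac{1}{4} \left(-20\right) = - \frac{3}{4} - 5 = - \frac{23}{4} \approx -5.75$)
$f - 689759 = - \frac{23}{4} - 689759 = - \frac{2759059}{4}$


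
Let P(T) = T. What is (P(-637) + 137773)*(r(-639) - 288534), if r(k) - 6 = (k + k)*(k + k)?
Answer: 184414458816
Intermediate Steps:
r(k) = 6 + 4*k**2 (r(k) = 6 + (k + k)*(k + k) = 6 + (2*k)*(2*k) = 6 + 4*k**2)
(P(-637) + 137773)*(r(-639) - 288534) = (-637 + 137773)*((6 + 4*(-639)**2) - 288534) = 137136*((6 + 4*408321) - 288534) = 137136*((6 + 1633284) - 288534) = 137136*(1633290 - 288534) = 137136*1344756 = 184414458816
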